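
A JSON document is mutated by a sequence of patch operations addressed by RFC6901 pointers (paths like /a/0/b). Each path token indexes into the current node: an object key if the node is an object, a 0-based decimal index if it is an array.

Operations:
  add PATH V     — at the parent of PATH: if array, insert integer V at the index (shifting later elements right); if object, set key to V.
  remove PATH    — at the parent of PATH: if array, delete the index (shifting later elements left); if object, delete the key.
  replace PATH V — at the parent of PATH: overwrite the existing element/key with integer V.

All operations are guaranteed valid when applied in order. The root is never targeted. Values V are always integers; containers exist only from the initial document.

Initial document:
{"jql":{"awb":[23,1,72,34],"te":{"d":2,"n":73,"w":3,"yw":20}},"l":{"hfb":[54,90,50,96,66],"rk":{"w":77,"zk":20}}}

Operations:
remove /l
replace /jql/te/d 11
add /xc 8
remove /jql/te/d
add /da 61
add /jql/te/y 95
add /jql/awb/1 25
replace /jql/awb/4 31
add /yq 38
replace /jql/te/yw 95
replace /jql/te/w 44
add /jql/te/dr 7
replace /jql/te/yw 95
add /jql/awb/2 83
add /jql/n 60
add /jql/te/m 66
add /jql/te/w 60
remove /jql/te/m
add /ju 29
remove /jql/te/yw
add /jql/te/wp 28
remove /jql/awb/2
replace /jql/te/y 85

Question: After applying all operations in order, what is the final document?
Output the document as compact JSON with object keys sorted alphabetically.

After op 1 (remove /l): {"jql":{"awb":[23,1,72,34],"te":{"d":2,"n":73,"w":3,"yw":20}}}
After op 2 (replace /jql/te/d 11): {"jql":{"awb":[23,1,72,34],"te":{"d":11,"n":73,"w":3,"yw":20}}}
After op 3 (add /xc 8): {"jql":{"awb":[23,1,72,34],"te":{"d":11,"n":73,"w":3,"yw":20}},"xc":8}
After op 4 (remove /jql/te/d): {"jql":{"awb":[23,1,72,34],"te":{"n":73,"w":3,"yw":20}},"xc":8}
After op 5 (add /da 61): {"da":61,"jql":{"awb":[23,1,72,34],"te":{"n":73,"w":3,"yw":20}},"xc":8}
After op 6 (add /jql/te/y 95): {"da":61,"jql":{"awb":[23,1,72,34],"te":{"n":73,"w":3,"y":95,"yw":20}},"xc":8}
After op 7 (add /jql/awb/1 25): {"da":61,"jql":{"awb":[23,25,1,72,34],"te":{"n":73,"w":3,"y":95,"yw":20}},"xc":8}
After op 8 (replace /jql/awb/4 31): {"da":61,"jql":{"awb":[23,25,1,72,31],"te":{"n":73,"w":3,"y":95,"yw":20}},"xc":8}
After op 9 (add /yq 38): {"da":61,"jql":{"awb":[23,25,1,72,31],"te":{"n":73,"w":3,"y":95,"yw":20}},"xc":8,"yq":38}
After op 10 (replace /jql/te/yw 95): {"da":61,"jql":{"awb":[23,25,1,72,31],"te":{"n":73,"w":3,"y":95,"yw":95}},"xc":8,"yq":38}
After op 11 (replace /jql/te/w 44): {"da":61,"jql":{"awb":[23,25,1,72,31],"te":{"n":73,"w":44,"y":95,"yw":95}},"xc":8,"yq":38}
After op 12 (add /jql/te/dr 7): {"da":61,"jql":{"awb":[23,25,1,72,31],"te":{"dr":7,"n":73,"w":44,"y":95,"yw":95}},"xc":8,"yq":38}
After op 13 (replace /jql/te/yw 95): {"da":61,"jql":{"awb":[23,25,1,72,31],"te":{"dr":7,"n":73,"w":44,"y":95,"yw":95}},"xc":8,"yq":38}
After op 14 (add /jql/awb/2 83): {"da":61,"jql":{"awb":[23,25,83,1,72,31],"te":{"dr":7,"n":73,"w":44,"y":95,"yw":95}},"xc":8,"yq":38}
After op 15 (add /jql/n 60): {"da":61,"jql":{"awb":[23,25,83,1,72,31],"n":60,"te":{"dr":7,"n":73,"w":44,"y":95,"yw":95}},"xc":8,"yq":38}
After op 16 (add /jql/te/m 66): {"da":61,"jql":{"awb":[23,25,83,1,72,31],"n":60,"te":{"dr":7,"m":66,"n":73,"w":44,"y":95,"yw":95}},"xc":8,"yq":38}
After op 17 (add /jql/te/w 60): {"da":61,"jql":{"awb":[23,25,83,1,72,31],"n":60,"te":{"dr":7,"m":66,"n":73,"w":60,"y":95,"yw":95}},"xc":8,"yq":38}
After op 18 (remove /jql/te/m): {"da":61,"jql":{"awb":[23,25,83,1,72,31],"n":60,"te":{"dr":7,"n":73,"w":60,"y":95,"yw":95}},"xc":8,"yq":38}
After op 19 (add /ju 29): {"da":61,"jql":{"awb":[23,25,83,1,72,31],"n":60,"te":{"dr":7,"n":73,"w":60,"y":95,"yw":95}},"ju":29,"xc":8,"yq":38}
After op 20 (remove /jql/te/yw): {"da":61,"jql":{"awb":[23,25,83,1,72,31],"n":60,"te":{"dr":7,"n":73,"w":60,"y":95}},"ju":29,"xc":8,"yq":38}
After op 21 (add /jql/te/wp 28): {"da":61,"jql":{"awb":[23,25,83,1,72,31],"n":60,"te":{"dr":7,"n":73,"w":60,"wp":28,"y":95}},"ju":29,"xc":8,"yq":38}
After op 22 (remove /jql/awb/2): {"da":61,"jql":{"awb":[23,25,1,72,31],"n":60,"te":{"dr":7,"n":73,"w":60,"wp":28,"y":95}},"ju":29,"xc":8,"yq":38}
After op 23 (replace /jql/te/y 85): {"da":61,"jql":{"awb":[23,25,1,72,31],"n":60,"te":{"dr":7,"n":73,"w":60,"wp":28,"y":85}},"ju":29,"xc":8,"yq":38}

Answer: {"da":61,"jql":{"awb":[23,25,1,72,31],"n":60,"te":{"dr":7,"n":73,"w":60,"wp":28,"y":85}},"ju":29,"xc":8,"yq":38}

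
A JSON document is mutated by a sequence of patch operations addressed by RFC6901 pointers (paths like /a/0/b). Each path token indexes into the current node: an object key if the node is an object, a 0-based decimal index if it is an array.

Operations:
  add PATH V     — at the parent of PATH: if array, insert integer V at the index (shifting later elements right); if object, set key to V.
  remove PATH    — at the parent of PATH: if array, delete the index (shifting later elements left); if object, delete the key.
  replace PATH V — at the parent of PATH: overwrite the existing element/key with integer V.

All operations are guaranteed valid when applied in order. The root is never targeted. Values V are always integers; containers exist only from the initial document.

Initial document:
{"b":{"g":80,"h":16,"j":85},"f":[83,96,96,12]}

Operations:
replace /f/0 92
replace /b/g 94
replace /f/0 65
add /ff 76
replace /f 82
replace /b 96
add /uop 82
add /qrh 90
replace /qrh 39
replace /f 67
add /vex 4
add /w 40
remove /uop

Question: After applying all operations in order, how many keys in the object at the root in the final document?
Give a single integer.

Answer: 6

Derivation:
After op 1 (replace /f/0 92): {"b":{"g":80,"h":16,"j":85},"f":[92,96,96,12]}
After op 2 (replace /b/g 94): {"b":{"g":94,"h":16,"j":85},"f":[92,96,96,12]}
After op 3 (replace /f/0 65): {"b":{"g":94,"h":16,"j":85},"f":[65,96,96,12]}
After op 4 (add /ff 76): {"b":{"g":94,"h":16,"j":85},"f":[65,96,96,12],"ff":76}
After op 5 (replace /f 82): {"b":{"g":94,"h":16,"j":85},"f":82,"ff":76}
After op 6 (replace /b 96): {"b":96,"f":82,"ff":76}
After op 7 (add /uop 82): {"b":96,"f":82,"ff":76,"uop":82}
After op 8 (add /qrh 90): {"b":96,"f":82,"ff":76,"qrh":90,"uop":82}
After op 9 (replace /qrh 39): {"b":96,"f":82,"ff":76,"qrh":39,"uop":82}
After op 10 (replace /f 67): {"b":96,"f":67,"ff":76,"qrh":39,"uop":82}
After op 11 (add /vex 4): {"b":96,"f":67,"ff":76,"qrh":39,"uop":82,"vex":4}
After op 12 (add /w 40): {"b":96,"f":67,"ff":76,"qrh":39,"uop":82,"vex":4,"w":40}
After op 13 (remove /uop): {"b":96,"f":67,"ff":76,"qrh":39,"vex":4,"w":40}
Size at the root: 6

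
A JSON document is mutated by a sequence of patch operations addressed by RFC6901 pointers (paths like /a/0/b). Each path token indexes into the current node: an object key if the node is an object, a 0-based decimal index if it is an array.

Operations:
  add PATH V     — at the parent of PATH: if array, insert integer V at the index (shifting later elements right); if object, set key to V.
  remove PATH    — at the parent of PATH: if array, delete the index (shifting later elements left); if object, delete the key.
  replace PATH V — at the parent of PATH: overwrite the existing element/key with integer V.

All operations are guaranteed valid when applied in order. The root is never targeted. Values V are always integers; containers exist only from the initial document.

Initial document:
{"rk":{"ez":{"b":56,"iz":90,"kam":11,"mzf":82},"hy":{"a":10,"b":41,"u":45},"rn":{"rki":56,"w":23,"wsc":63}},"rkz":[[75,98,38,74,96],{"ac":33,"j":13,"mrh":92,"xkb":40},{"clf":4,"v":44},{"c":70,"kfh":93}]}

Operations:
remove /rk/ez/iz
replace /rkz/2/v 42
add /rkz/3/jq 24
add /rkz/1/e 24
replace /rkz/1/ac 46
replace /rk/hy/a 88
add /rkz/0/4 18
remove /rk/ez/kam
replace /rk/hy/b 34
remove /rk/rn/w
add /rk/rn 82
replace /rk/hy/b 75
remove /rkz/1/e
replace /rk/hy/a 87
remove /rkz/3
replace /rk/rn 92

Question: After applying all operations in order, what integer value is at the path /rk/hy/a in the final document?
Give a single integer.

Answer: 87

Derivation:
After op 1 (remove /rk/ez/iz): {"rk":{"ez":{"b":56,"kam":11,"mzf":82},"hy":{"a":10,"b":41,"u":45},"rn":{"rki":56,"w":23,"wsc":63}},"rkz":[[75,98,38,74,96],{"ac":33,"j":13,"mrh":92,"xkb":40},{"clf":4,"v":44},{"c":70,"kfh":93}]}
After op 2 (replace /rkz/2/v 42): {"rk":{"ez":{"b":56,"kam":11,"mzf":82},"hy":{"a":10,"b":41,"u":45},"rn":{"rki":56,"w":23,"wsc":63}},"rkz":[[75,98,38,74,96],{"ac":33,"j":13,"mrh":92,"xkb":40},{"clf":4,"v":42},{"c":70,"kfh":93}]}
After op 3 (add /rkz/3/jq 24): {"rk":{"ez":{"b":56,"kam":11,"mzf":82},"hy":{"a":10,"b":41,"u":45},"rn":{"rki":56,"w":23,"wsc":63}},"rkz":[[75,98,38,74,96],{"ac":33,"j":13,"mrh":92,"xkb":40},{"clf":4,"v":42},{"c":70,"jq":24,"kfh":93}]}
After op 4 (add /rkz/1/e 24): {"rk":{"ez":{"b":56,"kam":11,"mzf":82},"hy":{"a":10,"b":41,"u":45},"rn":{"rki":56,"w":23,"wsc":63}},"rkz":[[75,98,38,74,96],{"ac":33,"e":24,"j":13,"mrh":92,"xkb":40},{"clf":4,"v":42},{"c":70,"jq":24,"kfh":93}]}
After op 5 (replace /rkz/1/ac 46): {"rk":{"ez":{"b":56,"kam":11,"mzf":82},"hy":{"a":10,"b":41,"u":45},"rn":{"rki":56,"w":23,"wsc":63}},"rkz":[[75,98,38,74,96],{"ac":46,"e":24,"j":13,"mrh":92,"xkb":40},{"clf":4,"v":42},{"c":70,"jq":24,"kfh":93}]}
After op 6 (replace /rk/hy/a 88): {"rk":{"ez":{"b":56,"kam":11,"mzf":82},"hy":{"a":88,"b":41,"u":45},"rn":{"rki":56,"w":23,"wsc":63}},"rkz":[[75,98,38,74,96],{"ac":46,"e":24,"j":13,"mrh":92,"xkb":40},{"clf":4,"v":42},{"c":70,"jq":24,"kfh":93}]}
After op 7 (add /rkz/0/4 18): {"rk":{"ez":{"b":56,"kam":11,"mzf":82},"hy":{"a":88,"b":41,"u":45},"rn":{"rki":56,"w":23,"wsc":63}},"rkz":[[75,98,38,74,18,96],{"ac":46,"e":24,"j":13,"mrh":92,"xkb":40},{"clf":4,"v":42},{"c":70,"jq":24,"kfh":93}]}
After op 8 (remove /rk/ez/kam): {"rk":{"ez":{"b":56,"mzf":82},"hy":{"a":88,"b":41,"u":45},"rn":{"rki":56,"w":23,"wsc":63}},"rkz":[[75,98,38,74,18,96],{"ac":46,"e":24,"j":13,"mrh":92,"xkb":40},{"clf":4,"v":42},{"c":70,"jq":24,"kfh":93}]}
After op 9 (replace /rk/hy/b 34): {"rk":{"ez":{"b":56,"mzf":82},"hy":{"a":88,"b":34,"u":45},"rn":{"rki":56,"w":23,"wsc":63}},"rkz":[[75,98,38,74,18,96],{"ac":46,"e":24,"j":13,"mrh":92,"xkb":40},{"clf":4,"v":42},{"c":70,"jq":24,"kfh":93}]}
After op 10 (remove /rk/rn/w): {"rk":{"ez":{"b":56,"mzf":82},"hy":{"a":88,"b":34,"u":45},"rn":{"rki":56,"wsc":63}},"rkz":[[75,98,38,74,18,96],{"ac":46,"e":24,"j":13,"mrh":92,"xkb":40},{"clf":4,"v":42},{"c":70,"jq":24,"kfh":93}]}
After op 11 (add /rk/rn 82): {"rk":{"ez":{"b":56,"mzf":82},"hy":{"a":88,"b":34,"u":45},"rn":82},"rkz":[[75,98,38,74,18,96],{"ac":46,"e":24,"j":13,"mrh":92,"xkb":40},{"clf":4,"v":42},{"c":70,"jq":24,"kfh":93}]}
After op 12 (replace /rk/hy/b 75): {"rk":{"ez":{"b":56,"mzf":82},"hy":{"a":88,"b":75,"u":45},"rn":82},"rkz":[[75,98,38,74,18,96],{"ac":46,"e":24,"j":13,"mrh":92,"xkb":40},{"clf":4,"v":42},{"c":70,"jq":24,"kfh":93}]}
After op 13 (remove /rkz/1/e): {"rk":{"ez":{"b":56,"mzf":82},"hy":{"a":88,"b":75,"u":45},"rn":82},"rkz":[[75,98,38,74,18,96],{"ac":46,"j":13,"mrh":92,"xkb":40},{"clf":4,"v":42},{"c":70,"jq":24,"kfh":93}]}
After op 14 (replace /rk/hy/a 87): {"rk":{"ez":{"b":56,"mzf":82},"hy":{"a":87,"b":75,"u":45},"rn":82},"rkz":[[75,98,38,74,18,96],{"ac":46,"j":13,"mrh":92,"xkb":40},{"clf":4,"v":42},{"c":70,"jq":24,"kfh":93}]}
After op 15 (remove /rkz/3): {"rk":{"ez":{"b":56,"mzf":82},"hy":{"a":87,"b":75,"u":45},"rn":82},"rkz":[[75,98,38,74,18,96],{"ac":46,"j":13,"mrh":92,"xkb":40},{"clf":4,"v":42}]}
After op 16 (replace /rk/rn 92): {"rk":{"ez":{"b":56,"mzf":82},"hy":{"a":87,"b":75,"u":45},"rn":92},"rkz":[[75,98,38,74,18,96],{"ac":46,"j":13,"mrh":92,"xkb":40},{"clf":4,"v":42}]}
Value at /rk/hy/a: 87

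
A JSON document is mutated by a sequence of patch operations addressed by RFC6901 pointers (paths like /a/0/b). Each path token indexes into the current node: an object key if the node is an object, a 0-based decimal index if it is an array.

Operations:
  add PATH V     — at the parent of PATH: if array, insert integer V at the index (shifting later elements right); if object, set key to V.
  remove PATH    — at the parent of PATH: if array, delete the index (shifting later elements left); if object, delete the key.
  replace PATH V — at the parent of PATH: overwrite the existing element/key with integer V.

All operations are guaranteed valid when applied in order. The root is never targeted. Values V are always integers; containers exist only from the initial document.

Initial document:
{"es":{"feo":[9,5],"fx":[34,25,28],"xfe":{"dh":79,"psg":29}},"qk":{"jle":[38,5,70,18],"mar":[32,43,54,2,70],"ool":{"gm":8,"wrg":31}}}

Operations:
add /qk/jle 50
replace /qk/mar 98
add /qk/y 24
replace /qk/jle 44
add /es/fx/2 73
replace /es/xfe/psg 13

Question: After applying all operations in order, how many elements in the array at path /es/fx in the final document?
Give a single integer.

After op 1 (add /qk/jle 50): {"es":{"feo":[9,5],"fx":[34,25,28],"xfe":{"dh":79,"psg":29}},"qk":{"jle":50,"mar":[32,43,54,2,70],"ool":{"gm":8,"wrg":31}}}
After op 2 (replace /qk/mar 98): {"es":{"feo":[9,5],"fx":[34,25,28],"xfe":{"dh":79,"psg":29}},"qk":{"jle":50,"mar":98,"ool":{"gm":8,"wrg":31}}}
After op 3 (add /qk/y 24): {"es":{"feo":[9,5],"fx":[34,25,28],"xfe":{"dh":79,"psg":29}},"qk":{"jle":50,"mar":98,"ool":{"gm":8,"wrg":31},"y":24}}
After op 4 (replace /qk/jle 44): {"es":{"feo":[9,5],"fx":[34,25,28],"xfe":{"dh":79,"psg":29}},"qk":{"jle":44,"mar":98,"ool":{"gm":8,"wrg":31},"y":24}}
After op 5 (add /es/fx/2 73): {"es":{"feo":[9,5],"fx":[34,25,73,28],"xfe":{"dh":79,"psg":29}},"qk":{"jle":44,"mar":98,"ool":{"gm":8,"wrg":31},"y":24}}
After op 6 (replace /es/xfe/psg 13): {"es":{"feo":[9,5],"fx":[34,25,73,28],"xfe":{"dh":79,"psg":13}},"qk":{"jle":44,"mar":98,"ool":{"gm":8,"wrg":31},"y":24}}
Size at path /es/fx: 4

Answer: 4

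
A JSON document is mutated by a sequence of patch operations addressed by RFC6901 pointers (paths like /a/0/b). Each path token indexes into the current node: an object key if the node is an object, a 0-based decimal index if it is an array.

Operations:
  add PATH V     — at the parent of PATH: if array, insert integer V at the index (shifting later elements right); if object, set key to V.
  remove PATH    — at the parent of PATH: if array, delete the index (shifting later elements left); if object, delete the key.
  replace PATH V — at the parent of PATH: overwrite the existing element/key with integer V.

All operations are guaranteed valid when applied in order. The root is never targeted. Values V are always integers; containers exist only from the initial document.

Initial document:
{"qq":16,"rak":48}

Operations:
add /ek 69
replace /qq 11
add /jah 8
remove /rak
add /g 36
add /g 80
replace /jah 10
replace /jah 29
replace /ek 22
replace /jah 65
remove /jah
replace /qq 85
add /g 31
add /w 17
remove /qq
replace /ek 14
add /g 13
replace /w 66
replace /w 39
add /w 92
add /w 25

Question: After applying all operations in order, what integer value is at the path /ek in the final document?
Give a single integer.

After op 1 (add /ek 69): {"ek":69,"qq":16,"rak":48}
After op 2 (replace /qq 11): {"ek":69,"qq":11,"rak":48}
After op 3 (add /jah 8): {"ek":69,"jah":8,"qq":11,"rak":48}
After op 4 (remove /rak): {"ek":69,"jah":8,"qq":11}
After op 5 (add /g 36): {"ek":69,"g":36,"jah":8,"qq":11}
After op 6 (add /g 80): {"ek":69,"g":80,"jah":8,"qq":11}
After op 7 (replace /jah 10): {"ek":69,"g":80,"jah":10,"qq":11}
After op 8 (replace /jah 29): {"ek":69,"g":80,"jah":29,"qq":11}
After op 9 (replace /ek 22): {"ek":22,"g":80,"jah":29,"qq":11}
After op 10 (replace /jah 65): {"ek":22,"g":80,"jah":65,"qq":11}
After op 11 (remove /jah): {"ek":22,"g":80,"qq":11}
After op 12 (replace /qq 85): {"ek":22,"g":80,"qq":85}
After op 13 (add /g 31): {"ek":22,"g":31,"qq":85}
After op 14 (add /w 17): {"ek":22,"g":31,"qq":85,"w":17}
After op 15 (remove /qq): {"ek":22,"g":31,"w":17}
After op 16 (replace /ek 14): {"ek":14,"g":31,"w":17}
After op 17 (add /g 13): {"ek":14,"g":13,"w":17}
After op 18 (replace /w 66): {"ek":14,"g":13,"w":66}
After op 19 (replace /w 39): {"ek":14,"g":13,"w":39}
After op 20 (add /w 92): {"ek":14,"g":13,"w":92}
After op 21 (add /w 25): {"ek":14,"g":13,"w":25}
Value at /ek: 14

Answer: 14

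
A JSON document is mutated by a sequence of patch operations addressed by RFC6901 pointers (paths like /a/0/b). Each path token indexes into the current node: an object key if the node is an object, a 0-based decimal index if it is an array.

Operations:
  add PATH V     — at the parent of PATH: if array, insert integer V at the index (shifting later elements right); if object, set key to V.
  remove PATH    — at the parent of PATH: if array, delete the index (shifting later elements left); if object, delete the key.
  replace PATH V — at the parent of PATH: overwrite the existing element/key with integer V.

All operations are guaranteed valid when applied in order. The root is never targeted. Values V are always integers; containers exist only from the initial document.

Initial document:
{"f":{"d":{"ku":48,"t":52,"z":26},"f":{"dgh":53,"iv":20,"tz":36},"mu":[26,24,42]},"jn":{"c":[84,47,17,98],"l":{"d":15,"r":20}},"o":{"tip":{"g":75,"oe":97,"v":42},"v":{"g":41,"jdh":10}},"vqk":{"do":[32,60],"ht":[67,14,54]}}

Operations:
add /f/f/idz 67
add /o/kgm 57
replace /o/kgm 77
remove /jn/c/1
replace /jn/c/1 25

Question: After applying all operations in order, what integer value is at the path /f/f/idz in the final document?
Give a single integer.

Answer: 67

Derivation:
After op 1 (add /f/f/idz 67): {"f":{"d":{"ku":48,"t":52,"z":26},"f":{"dgh":53,"idz":67,"iv":20,"tz":36},"mu":[26,24,42]},"jn":{"c":[84,47,17,98],"l":{"d":15,"r":20}},"o":{"tip":{"g":75,"oe":97,"v":42},"v":{"g":41,"jdh":10}},"vqk":{"do":[32,60],"ht":[67,14,54]}}
After op 2 (add /o/kgm 57): {"f":{"d":{"ku":48,"t":52,"z":26},"f":{"dgh":53,"idz":67,"iv":20,"tz":36},"mu":[26,24,42]},"jn":{"c":[84,47,17,98],"l":{"d":15,"r":20}},"o":{"kgm":57,"tip":{"g":75,"oe":97,"v":42},"v":{"g":41,"jdh":10}},"vqk":{"do":[32,60],"ht":[67,14,54]}}
After op 3 (replace /o/kgm 77): {"f":{"d":{"ku":48,"t":52,"z":26},"f":{"dgh":53,"idz":67,"iv":20,"tz":36},"mu":[26,24,42]},"jn":{"c":[84,47,17,98],"l":{"d":15,"r":20}},"o":{"kgm":77,"tip":{"g":75,"oe":97,"v":42},"v":{"g":41,"jdh":10}},"vqk":{"do":[32,60],"ht":[67,14,54]}}
After op 4 (remove /jn/c/1): {"f":{"d":{"ku":48,"t":52,"z":26},"f":{"dgh":53,"idz":67,"iv":20,"tz":36},"mu":[26,24,42]},"jn":{"c":[84,17,98],"l":{"d":15,"r":20}},"o":{"kgm":77,"tip":{"g":75,"oe":97,"v":42},"v":{"g":41,"jdh":10}},"vqk":{"do":[32,60],"ht":[67,14,54]}}
After op 5 (replace /jn/c/1 25): {"f":{"d":{"ku":48,"t":52,"z":26},"f":{"dgh":53,"idz":67,"iv":20,"tz":36},"mu":[26,24,42]},"jn":{"c":[84,25,98],"l":{"d":15,"r":20}},"o":{"kgm":77,"tip":{"g":75,"oe":97,"v":42},"v":{"g":41,"jdh":10}},"vqk":{"do":[32,60],"ht":[67,14,54]}}
Value at /f/f/idz: 67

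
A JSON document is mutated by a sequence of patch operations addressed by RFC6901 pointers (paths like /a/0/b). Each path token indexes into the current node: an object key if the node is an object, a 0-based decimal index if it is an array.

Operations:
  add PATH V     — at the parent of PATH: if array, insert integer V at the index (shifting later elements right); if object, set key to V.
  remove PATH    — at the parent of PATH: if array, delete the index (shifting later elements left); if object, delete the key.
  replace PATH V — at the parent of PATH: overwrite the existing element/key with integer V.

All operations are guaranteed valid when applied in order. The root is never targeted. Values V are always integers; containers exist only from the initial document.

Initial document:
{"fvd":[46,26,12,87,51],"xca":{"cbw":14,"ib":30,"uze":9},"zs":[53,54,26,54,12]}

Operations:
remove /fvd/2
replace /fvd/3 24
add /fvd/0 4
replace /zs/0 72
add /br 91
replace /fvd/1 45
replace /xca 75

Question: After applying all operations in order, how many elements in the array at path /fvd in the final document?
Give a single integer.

Answer: 5

Derivation:
After op 1 (remove /fvd/2): {"fvd":[46,26,87,51],"xca":{"cbw":14,"ib":30,"uze":9},"zs":[53,54,26,54,12]}
After op 2 (replace /fvd/3 24): {"fvd":[46,26,87,24],"xca":{"cbw":14,"ib":30,"uze":9},"zs":[53,54,26,54,12]}
After op 3 (add /fvd/0 4): {"fvd":[4,46,26,87,24],"xca":{"cbw":14,"ib":30,"uze":9},"zs":[53,54,26,54,12]}
After op 4 (replace /zs/0 72): {"fvd":[4,46,26,87,24],"xca":{"cbw":14,"ib":30,"uze":9},"zs":[72,54,26,54,12]}
After op 5 (add /br 91): {"br":91,"fvd":[4,46,26,87,24],"xca":{"cbw":14,"ib":30,"uze":9},"zs":[72,54,26,54,12]}
After op 6 (replace /fvd/1 45): {"br":91,"fvd":[4,45,26,87,24],"xca":{"cbw":14,"ib":30,"uze":9},"zs":[72,54,26,54,12]}
After op 7 (replace /xca 75): {"br":91,"fvd":[4,45,26,87,24],"xca":75,"zs":[72,54,26,54,12]}
Size at path /fvd: 5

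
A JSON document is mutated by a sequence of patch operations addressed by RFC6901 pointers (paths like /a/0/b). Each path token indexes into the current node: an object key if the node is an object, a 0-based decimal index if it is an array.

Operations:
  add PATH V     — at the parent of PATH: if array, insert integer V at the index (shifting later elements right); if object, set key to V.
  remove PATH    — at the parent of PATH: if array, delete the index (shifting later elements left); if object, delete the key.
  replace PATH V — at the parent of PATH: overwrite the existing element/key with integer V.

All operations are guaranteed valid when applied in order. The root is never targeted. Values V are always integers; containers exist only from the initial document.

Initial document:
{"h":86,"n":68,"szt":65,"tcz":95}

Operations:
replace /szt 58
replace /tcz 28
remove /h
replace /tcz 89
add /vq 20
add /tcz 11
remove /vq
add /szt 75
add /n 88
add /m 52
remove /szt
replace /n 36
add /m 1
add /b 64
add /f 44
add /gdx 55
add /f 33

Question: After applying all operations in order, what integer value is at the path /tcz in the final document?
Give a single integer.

Answer: 11

Derivation:
After op 1 (replace /szt 58): {"h":86,"n":68,"szt":58,"tcz":95}
After op 2 (replace /tcz 28): {"h":86,"n":68,"szt":58,"tcz":28}
After op 3 (remove /h): {"n":68,"szt":58,"tcz":28}
After op 4 (replace /tcz 89): {"n":68,"szt":58,"tcz":89}
After op 5 (add /vq 20): {"n":68,"szt":58,"tcz":89,"vq":20}
After op 6 (add /tcz 11): {"n":68,"szt":58,"tcz":11,"vq":20}
After op 7 (remove /vq): {"n":68,"szt":58,"tcz":11}
After op 8 (add /szt 75): {"n":68,"szt":75,"tcz":11}
After op 9 (add /n 88): {"n":88,"szt":75,"tcz":11}
After op 10 (add /m 52): {"m":52,"n":88,"szt":75,"tcz":11}
After op 11 (remove /szt): {"m":52,"n":88,"tcz":11}
After op 12 (replace /n 36): {"m":52,"n":36,"tcz":11}
After op 13 (add /m 1): {"m":1,"n":36,"tcz":11}
After op 14 (add /b 64): {"b":64,"m":1,"n":36,"tcz":11}
After op 15 (add /f 44): {"b":64,"f":44,"m":1,"n":36,"tcz":11}
After op 16 (add /gdx 55): {"b":64,"f":44,"gdx":55,"m":1,"n":36,"tcz":11}
After op 17 (add /f 33): {"b":64,"f":33,"gdx":55,"m":1,"n":36,"tcz":11}
Value at /tcz: 11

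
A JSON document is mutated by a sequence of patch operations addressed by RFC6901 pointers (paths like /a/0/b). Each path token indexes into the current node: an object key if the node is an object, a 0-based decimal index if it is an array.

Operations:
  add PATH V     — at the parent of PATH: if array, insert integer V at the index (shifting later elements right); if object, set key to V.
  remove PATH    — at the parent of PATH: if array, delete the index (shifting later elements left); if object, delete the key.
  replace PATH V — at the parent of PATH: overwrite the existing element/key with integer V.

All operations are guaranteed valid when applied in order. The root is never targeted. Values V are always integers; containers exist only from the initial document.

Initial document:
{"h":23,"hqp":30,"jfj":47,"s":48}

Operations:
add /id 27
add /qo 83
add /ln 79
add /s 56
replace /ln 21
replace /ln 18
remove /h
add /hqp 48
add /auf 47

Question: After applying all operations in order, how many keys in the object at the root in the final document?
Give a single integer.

After op 1 (add /id 27): {"h":23,"hqp":30,"id":27,"jfj":47,"s":48}
After op 2 (add /qo 83): {"h":23,"hqp":30,"id":27,"jfj":47,"qo":83,"s":48}
After op 3 (add /ln 79): {"h":23,"hqp":30,"id":27,"jfj":47,"ln":79,"qo":83,"s":48}
After op 4 (add /s 56): {"h":23,"hqp":30,"id":27,"jfj":47,"ln":79,"qo":83,"s":56}
After op 5 (replace /ln 21): {"h":23,"hqp":30,"id":27,"jfj":47,"ln":21,"qo":83,"s":56}
After op 6 (replace /ln 18): {"h":23,"hqp":30,"id":27,"jfj":47,"ln":18,"qo":83,"s":56}
After op 7 (remove /h): {"hqp":30,"id":27,"jfj":47,"ln":18,"qo":83,"s":56}
After op 8 (add /hqp 48): {"hqp":48,"id":27,"jfj":47,"ln":18,"qo":83,"s":56}
After op 9 (add /auf 47): {"auf":47,"hqp":48,"id":27,"jfj":47,"ln":18,"qo":83,"s":56}
Size at the root: 7

Answer: 7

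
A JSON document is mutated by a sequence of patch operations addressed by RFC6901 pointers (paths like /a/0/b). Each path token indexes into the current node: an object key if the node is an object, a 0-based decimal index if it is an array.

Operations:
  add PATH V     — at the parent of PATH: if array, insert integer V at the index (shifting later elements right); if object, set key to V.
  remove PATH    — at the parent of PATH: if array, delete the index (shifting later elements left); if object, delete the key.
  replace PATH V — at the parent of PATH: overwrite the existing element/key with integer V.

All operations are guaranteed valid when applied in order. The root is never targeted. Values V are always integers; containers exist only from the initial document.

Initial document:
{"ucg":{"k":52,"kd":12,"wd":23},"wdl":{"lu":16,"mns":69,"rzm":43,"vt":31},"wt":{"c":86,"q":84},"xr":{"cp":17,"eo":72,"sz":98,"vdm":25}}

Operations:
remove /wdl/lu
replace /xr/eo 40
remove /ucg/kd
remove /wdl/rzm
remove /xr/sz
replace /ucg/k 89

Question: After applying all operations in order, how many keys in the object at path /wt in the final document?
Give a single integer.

Answer: 2

Derivation:
After op 1 (remove /wdl/lu): {"ucg":{"k":52,"kd":12,"wd":23},"wdl":{"mns":69,"rzm":43,"vt":31},"wt":{"c":86,"q":84},"xr":{"cp":17,"eo":72,"sz":98,"vdm":25}}
After op 2 (replace /xr/eo 40): {"ucg":{"k":52,"kd":12,"wd":23},"wdl":{"mns":69,"rzm":43,"vt":31},"wt":{"c":86,"q":84},"xr":{"cp":17,"eo":40,"sz":98,"vdm":25}}
After op 3 (remove /ucg/kd): {"ucg":{"k":52,"wd":23},"wdl":{"mns":69,"rzm":43,"vt":31},"wt":{"c":86,"q":84},"xr":{"cp":17,"eo":40,"sz":98,"vdm":25}}
After op 4 (remove /wdl/rzm): {"ucg":{"k":52,"wd":23},"wdl":{"mns":69,"vt":31},"wt":{"c":86,"q":84},"xr":{"cp":17,"eo":40,"sz":98,"vdm":25}}
After op 5 (remove /xr/sz): {"ucg":{"k":52,"wd":23},"wdl":{"mns":69,"vt":31},"wt":{"c":86,"q":84},"xr":{"cp":17,"eo":40,"vdm":25}}
After op 6 (replace /ucg/k 89): {"ucg":{"k":89,"wd":23},"wdl":{"mns":69,"vt":31},"wt":{"c":86,"q":84},"xr":{"cp":17,"eo":40,"vdm":25}}
Size at path /wt: 2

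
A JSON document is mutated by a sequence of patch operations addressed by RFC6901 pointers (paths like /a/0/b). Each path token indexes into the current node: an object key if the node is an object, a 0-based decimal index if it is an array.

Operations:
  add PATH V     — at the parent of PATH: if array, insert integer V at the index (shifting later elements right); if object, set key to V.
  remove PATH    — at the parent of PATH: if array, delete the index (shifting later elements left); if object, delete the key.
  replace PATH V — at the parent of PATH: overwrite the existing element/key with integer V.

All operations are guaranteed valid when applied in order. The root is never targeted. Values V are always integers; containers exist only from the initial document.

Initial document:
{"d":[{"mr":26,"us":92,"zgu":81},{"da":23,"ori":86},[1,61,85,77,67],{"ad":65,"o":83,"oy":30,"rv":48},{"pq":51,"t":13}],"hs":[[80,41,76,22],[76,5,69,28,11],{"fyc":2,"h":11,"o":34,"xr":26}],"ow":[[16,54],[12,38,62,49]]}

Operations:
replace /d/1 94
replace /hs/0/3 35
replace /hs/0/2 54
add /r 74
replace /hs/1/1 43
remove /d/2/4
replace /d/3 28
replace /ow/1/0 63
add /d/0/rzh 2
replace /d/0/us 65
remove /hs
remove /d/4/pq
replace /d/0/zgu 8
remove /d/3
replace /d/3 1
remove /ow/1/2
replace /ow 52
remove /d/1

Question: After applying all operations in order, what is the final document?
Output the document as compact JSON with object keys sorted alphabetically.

Answer: {"d":[{"mr":26,"rzh":2,"us":65,"zgu":8},[1,61,85,77],1],"ow":52,"r":74}

Derivation:
After op 1 (replace /d/1 94): {"d":[{"mr":26,"us":92,"zgu":81},94,[1,61,85,77,67],{"ad":65,"o":83,"oy":30,"rv":48},{"pq":51,"t":13}],"hs":[[80,41,76,22],[76,5,69,28,11],{"fyc":2,"h":11,"o":34,"xr":26}],"ow":[[16,54],[12,38,62,49]]}
After op 2 (replace /hs/0/3 35): {"d":[{"mr":26,"us":92,"zgu":81},94,[1,61,85,77,67],{"ad":65,"o":83,"oy":30,"rv":48},{"pq":51,"t":13}],"hs":[[80,41,76,35],[76,5,69,28,11],{"fyc":2,"h":11,"o":34,"xr":26}],"ow":[[16,54],[12,38,62,49]]}
After op 3 (replace /hs/0/2 54): {"d":[{"mr":26,"us":92,"zgu":81},94,[1,61,85,77,67],{"ad":65,"o":83,"oy":30,"rv":48},{"pq":51,"t":13}],"hs":[[80,41,54,35],[76,5,69,28,11],{"fyc":2,"h":11,"o":34,"xr":26}],"ow":[[16,54],[12,38,62,49]]}
After op 4 (add /r 74): {"d":[{"mr":26,"us":92,"zgu":81},94,[1,61,85,77,67],{"ad":65,"o":83,"oy":30,"rv":48},{"pq":51,"t":13}],"hs":[[80,41,54,35],[76,5,69,28,11],{"fyc":2,"h":11,"o":34,"xr":26}],"ow":[[16,54],[12,38,62,49]],"r":74}
After op 5 (replace /hs/1/1 43): {"d":[{"mr":26,"us":92,"zgu":81},94,[1,61,85,77,67],{"ad":65,"o":83,"oy":30,"rv":48},{"pq":51,"t":13}],"hs":[[80,41,54,35],[76,43,69,28,11],{"fyc":2,"h":11,"o":34,"xr":26}],"ow":[[16,54],[12,38,62,49]],"r":74}
After op 6 (remove /d/2/4): {"d":[{"mr":26,"us":92,"zgu":81},94,[1,61,85,77],{"ad":65,"o":83,"oy":30,"rv":48},{"pq":51,"t":13}],"hs":[[80,41,54,35],[76,43,69,28,11],{"fyc":2,"h":11,"o":34,"xr":26}],"ow":[[16,54],[12,38,62,49]],"r":74}
After op 7 (replace /d/3 28): {"d":[{"mr":26,"us":92,"zgu":81},94,[1,61,85,77],28,{"pq":51,"t":13}],"hs":[[80,41,54,35],[76,43,69,28,11],{"fyc":2,"h":11,"o":34,"xr":26}],"ow":[[16,54],[12,38,62,49]],"r":74}
After op 8 (replace /ow/1/0 63): {"d":[{"mr":26,"us":92,"zgu":81},94,[1,61,85,77],28,{"pq":51,"t":13}],"hs":[[80,41,54,35],[76,43,69,28,11],{"fyc":2,"h":11,"o":34,"xr":26}],"ow":[[16,54],[63,38,62,49]],"r":74}
After op 9 (add /d/0/rzh 2): {"d":[{"mr":26,"rzh":2,"us":92,"zgu":81},94,[1,61,85,77],28,{"pq":51,"t":13}],"hs":[[80,41,54,35],[76,43,69,28,11],{"fyc":2,"h":11,"o":34,"xr":26}],"ow":[[16,54],[63,38,62,49]],"r":74}
After op 10 (replace /d/0/us 65): {"d":[{"mr":26,"rzh":2,"us":65,"zgu":81},94,[1,61,85,77],28,{"pq":51,"t":13}],"hs":[[80,41,54,35],[76,43,69,28,11],{"fyc":2,"h":11,"o":34,"xr":26}],"ow":[[16,54],[63,38,62,49]],"r":74}
After op 11 (remove /hs): {"d":[{"mr":26,"rzh":2,"us":65,"zgu":81},94,[1,61,85,77],28,{"pq":51,"t":13}],"ow":[[16,54],[63,38,62,49]],"r":74}
After op 12 (remove /d/4/pq): {"d":[{"mr":26,"rzh":2,"us":65,"zgu":81},94,[1,61,85,77],28,{"t":13}],"ow":[[16,54],[63,38,62,49]],"r":74}
After op 13 (replace /d/0/zgu 8): {"d":[{"mr":26,"rzh":2,"us":65,"zgu":8},94,[1,61,85,77],28,{"t":13}],"ow":[[16,54],[63,38,62,49]],"r":74}
After op 14 (remove /d/3): {"d":[{"mr":26,"rzh":2,"us":65,"zgu":8},94,[1,61,85,77],{"t":13}],"ow":[[16,54],[63,38,62,49]],"r":74}
After op 15 (replace /d/3 1): {"d":[{"mr":26,"rzh":2,"us":65,"zgu":8},94,[1,61,85,77],1],"ow":[[16,54],[63,38,62,49]],"r":74}
After op 16 (remove /ow/1/2): {"d":[{"mr":26,"rzh":2,"us":65,"zgu":8},94,[1,61,85,77],1],"ow":[[16,54],[63,38,49]],"r":74}
After op 17 (replace /ow 52): {"d":[{"mr":26,"rzh":2,"us":65,"zgu":8},94,[1,61,85,77],1],"ow":52,"r":74}
After op 18 (remove /d/1): {"d":[{"mr":26,"rzh":2,"us":65,"zgu":8},[1,61,85,77],1],"ow":52,"r":74}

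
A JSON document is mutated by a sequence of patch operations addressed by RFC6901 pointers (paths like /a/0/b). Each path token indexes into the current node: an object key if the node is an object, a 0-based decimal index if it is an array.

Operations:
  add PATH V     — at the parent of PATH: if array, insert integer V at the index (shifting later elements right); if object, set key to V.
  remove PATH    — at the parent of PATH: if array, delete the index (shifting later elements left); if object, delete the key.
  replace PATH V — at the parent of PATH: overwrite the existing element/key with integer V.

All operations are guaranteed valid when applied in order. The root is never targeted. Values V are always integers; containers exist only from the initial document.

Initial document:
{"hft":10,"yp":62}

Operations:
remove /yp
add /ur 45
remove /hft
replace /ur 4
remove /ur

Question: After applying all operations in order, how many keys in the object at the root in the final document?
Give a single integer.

Answer: 0

Derivation:
After op 1 (remove /yp): {"hft":10}
After op 2 (add /ur 45): {"hft":10,"ur":45}
After op 3 (remove /hft): {"ur":45}
After op 4 (replace /ur 4): {"ur":4}
After op 5 (remove /ur): {}
Size at the root: 0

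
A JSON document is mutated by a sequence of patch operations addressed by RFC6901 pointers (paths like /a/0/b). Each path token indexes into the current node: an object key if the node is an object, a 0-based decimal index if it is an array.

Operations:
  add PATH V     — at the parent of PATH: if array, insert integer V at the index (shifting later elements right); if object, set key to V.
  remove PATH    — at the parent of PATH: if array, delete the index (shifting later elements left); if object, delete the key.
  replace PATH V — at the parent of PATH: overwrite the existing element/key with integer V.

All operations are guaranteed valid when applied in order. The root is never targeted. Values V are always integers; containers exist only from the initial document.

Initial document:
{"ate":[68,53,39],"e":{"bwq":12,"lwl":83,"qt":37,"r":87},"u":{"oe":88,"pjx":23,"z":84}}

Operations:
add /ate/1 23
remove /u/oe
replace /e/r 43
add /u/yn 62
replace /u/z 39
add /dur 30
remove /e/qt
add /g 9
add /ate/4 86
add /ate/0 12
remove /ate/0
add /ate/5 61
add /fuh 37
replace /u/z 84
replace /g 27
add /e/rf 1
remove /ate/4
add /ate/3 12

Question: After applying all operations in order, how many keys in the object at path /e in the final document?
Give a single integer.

After op 1 (add /ate/1 23): {"ate":[68,23,53,39],"e":{"bwq":12,"lwl":83,"qt":37,"r":87},"u":{"oe":88,"pjx":23,"z":84}}
After op 2 (remove /u/oe): {"ate":[68,23,53,39],"e":{"bwq":12,"lwl":83,"qt":37,"r":87},"u":{"pjx":23,"z":84}}
After op 3 (replace /e/r 43): {"ate":[68,23,53,39],"e":{"bwq":12,"lwl":83,"qt":37,"r":43},"u":{"pjx":23,"z":84}}
After op 4 (add /u/yn 62): {"ate":[68,23,53,39],"e":{"bwq":12,"lwl":83,"qt":37,"r":43},"u":{"pjx":23,"yn":62,"z":84}}
After op 5 (replace /u/z 39): {"ate":[68,23,53,39],"e":{"bwq":12,"lwl":83,"qt":37,"r":43},"u":{"pjx":23,"yn":62,"z":39}}
After op 6 (add /dur 30): {"ate":[68,23,53,39],"dur":30,"e":{"bwq":12,"lwl":83,"qt":37,"r":43},"u":{"pjx":23,"yn":62,"z":39}}
After op 7 (remove /e/qt): {"ate":[68,23,53,39],"dur":30,"e":{"bwq":12,"lwl":83,"r":43},"u":{"pjx":23,"yn":62,"z":39}}
After op 8 (add /g 9): {"ate":[68,23,53,39],"dur":30,"e":{"bwq":12,"lwl":83,"r":43},"g":9,"u":{"pjx":23,"yn":62,"z":39}}
After op 9 (add /ate/4 86): {"ate":[68,23,53,39,86],"dur":30,"e":{"bwq":12,"lwl":83,"r":43},"g":9,"u":{"pjx":23,"yn":62,"z":39}}
After op 10 (add /ate/0 12): {"ate":[12,68,23,53,39,86],"dur":30,"e":{"bwq":12,"lwl":83,"r":43},"g":9,"u":{"pjx":23,"yn":62,"z":39}}
After op 11 (remove /ate/0): {"ate":[68,23,53,39,86],"dur":30,"e":{"bwq":12,"lwl":83,"r":43},"g":9,"u":{"pjx":23,"yn":62,"z":39}}
After op 12 (add /ate/5 61): {"ate":[68,23,53,39,86,61],"dur":30,"e":{"bwq":12,"lwl":83,"r":43},"g":9,"u":{"pjx":23,"yn":62,"z":39}}
After op 13 (add /fuh 37): {"ate":[68,23,53,39,86,61],"dur":30,"e":{"bwq":12,"lwl":83,"r":43},"fuh":37,"g":9,"u":{"pjx":23,"yn":62,"z":39}}
After op 14 (replace /u/z 84): {"ate":[68,23,53,39,86,61],"dur":30,"e":{"bwq":12,"lwl":83,"r":43},"fuh":37,"g":9,"u":{"pjx":23,"yn":62,"z":84}}
After op 15 (replace /g 27): {"ate":[68,23,53,39,86,61],"dur":30,"e":{"bwq":12,"lwl":83,"r":43},"fuh":37,"g":27,"u":{"pjx":23,"yn":62,"z":84}}
After op 16 (add /e/rf 1): {"ate":[68,23,53,39,86,61],"dur":30,"e":{"bwq":12,"lwl":83,"r":43,"rf":1},"fuh":37,"g":27,"u":{"pjx":23,"yn":62,"z":84}}
After op 17 (remove /ate/4): {"ate":[68,23,53,39,61],"dur":30,"e":{"bwq":12,"lwl":83,"r":43,"rf":1},"fuh":37,"g":27,"u":{"pjx":23,"yn":62,"z":84}}
After op 18 (add /ate/3 12): {"ate":[68,23,53,12,39,61],"dur":30,"e":{"bwq":12,"lwl":83,"r":43,"rf":1},"fuh":37,"g":27,"u":{"pjx":23,"yn":62,"z":84}}
Size at path /e: 4

Answer: 4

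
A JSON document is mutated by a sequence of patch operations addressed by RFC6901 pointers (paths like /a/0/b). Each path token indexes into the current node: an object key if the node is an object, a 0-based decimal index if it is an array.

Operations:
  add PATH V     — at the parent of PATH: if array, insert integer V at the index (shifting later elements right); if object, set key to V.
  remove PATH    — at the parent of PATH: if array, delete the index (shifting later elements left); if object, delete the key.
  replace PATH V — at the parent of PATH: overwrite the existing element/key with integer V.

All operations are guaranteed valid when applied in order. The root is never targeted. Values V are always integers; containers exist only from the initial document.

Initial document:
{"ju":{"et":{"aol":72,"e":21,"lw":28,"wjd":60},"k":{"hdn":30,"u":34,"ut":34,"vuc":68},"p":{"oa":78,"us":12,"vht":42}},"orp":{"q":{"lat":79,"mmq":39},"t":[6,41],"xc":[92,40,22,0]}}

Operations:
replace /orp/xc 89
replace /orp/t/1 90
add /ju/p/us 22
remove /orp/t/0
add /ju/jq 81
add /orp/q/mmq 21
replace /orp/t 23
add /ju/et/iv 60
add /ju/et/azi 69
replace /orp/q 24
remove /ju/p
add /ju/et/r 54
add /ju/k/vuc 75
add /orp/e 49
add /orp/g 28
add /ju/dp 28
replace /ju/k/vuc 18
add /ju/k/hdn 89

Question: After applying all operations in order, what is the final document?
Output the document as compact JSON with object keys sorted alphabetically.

After op 1 (replace /orp/xc 89): {"ju":{"et":{"aol":72,"e":21,"lw":28,"wjd":60},"k":{"hdn":30,"u":34,"ut":34,"vuc":68},"p":{"oa":78,"us":12,"vht":42}},"orp":{"q":{"lat":79,"mmq":39},"t":[6,41],"xc":89}}
After op 2 (replace /orp/t/1 90): {"ju":{"et":{"aol":72,"e":21,"lw":28,"wjd":60},"k":{"hdn":30,"u":34,"ut":34,"vuc":68},"p":{"oa":78,"us":12,"vht":42}},"orp":{"q":{"lat":79,"mmq":39},"t":[6,90],"xc":89}}
After op 3 (add /ju/p/us 22): {"ju":{"et":{"aol":72,"e":21,"lw":28,"wjd":60},"k":{"hdn":30,"u":34,"ut":34,"vuc":68},"p":{"oa":78,"us":22,"vht":42}},"orp":{"q":{"lat":79,"mmq":39},"t":[6,90],"xc":89}}
After op 4 (remove /orp/t/0): {"ju":{"et":{"aol":72,"e":21,"lw":28,"wjd":60},"k":{"hdn":30,"u":34,"ut":34,"vuc":68},"p":{"oa":78,"us":22,"vht":42}},"orp":{"q":{"lat":79,"mmq":39},"t":[90],"xc":89}}
After op 5 (add /ju/jq 81): {"ju":{"et":{"aol":72,"e":21,"lw":28,"wjd":60},"jq":81,"k":{"hdn":30,"u":34,"ut":34,"vuc":68},"p":{"oa":78,"us":22,"vht":42}},"orp":{"q":{"lat":79,"mmq":39},"t":[90],"xc":89}}
After op 6 (add /orp/q/mmq 21): {"ju":{"et":{"aol":72,"e":21,"lw":28,"wjd":60},"jq":81,"k":{"hdn":30,"u":34,"ut":34,"vuc":68},"p":{"oa":78,"us":22,"vht":42}},"orp":{"q":{"lat":79,"mmq":21},"t":[90],"xc":89}}
After op 7 (replace /orp/t 23): {"ju":{"et":{"aol":72,"e":21,"lw":28,"wjd":60},"jq":81,"k":{"hdn":30,"u":34,"ut":34,"vuc":68},"p":{"oa":78,"us":22,"vht":42}},"orp":{"q":{"lat":79,"mmq":21},"t":23,"xc":89}}
After op 8 (add /ju/et/iv 60): {"ju":{"et":{"aol":72,"e":21,"iv":60,"lw":28,"wjd":60},"jq":81,"k":{"hdn":30,"u":34,"ut":34,"vuc":68},"p":{"oa":78,"us":22,"vht":42}},"orp":{"q":{"lat":79,"mmq":21},"t":23,"xc":89}}
After op 9 (add /ju/et/azi 69): {"ju":{"et":{"aol":72,"azi":69,"e":21,"iv":60,"lw":28,"wjd":60},"jq":81,"k":{"hdn":30,"u":34,"ut":34,"vuc":68},"p":{"oa":78,"us":22,"vht":42}},"orp":{"q":{"lat":79,"mmq":21},"t":23,"xc":89}}
After op 10 (replace /orp/q 24): {"ju":{"et":{"aol":72,"azi":69,"e":21,"iv":60,"lw":28,"wjd":60},"jq":81,"k":{"hdn":30,"u":34,"ut":34,"vuc":68},"p":{"oa":78,"us":22,"vht":42}},"orp":{"q":24,"t":23,"xc":89}}
After op 11 (remove /ju/p): {"ju":{"et":{"aol":72,"azi":69,"e":21,"iv":60,"lw":28,"wjd":60},"jq":81,"k":{"hdn":30,"u":34,"ut":34,"vuc":68}},"orp":{"q":24,"t":23,"xc":89}}
After op 12 (add /ju/et/r 54): {"ju":{"et":{"aol":72,"azi":69,"e":21,"iv":60,"lw":28,"r":54,"wjd":60},"jq":81,"k":{"hdn":30,"u":34,"ut":34,"vuc":68}},"orp":{"q":24,"t":23,"xc":89}}
After op 13 (add /ju/k/vuc 75): {"ju":{"et":{"aol":72,"azi":69,"e":21,"iv":60,"lw":28,"r":54,"wjd":60},"jq":81,"k":{"hdn":30,"u":34,"ut":34,"vuc":75}},"orp":{"q":24,"t":23,"xc":89}}
After op 14 (add /orp/e 49): {"ju":{"et":{"aol":72,"azi":69,"e":21,"iv":60,"lw":28,"r":54,"wjd":60},"jq":81,"k":{"hdn":30,"u":34,"ut":34,"vuc":75}},"orp":{"e":49,"q":24,"t":23,"xc":89}}
After op 15 (add /orp/g 28): {"ju":{"et":{"aol":72,"azi":69,"e":21,"iv":60,"lw":28,"r":54,"wjd":60},"jq":81,"k":{"hdn":30,"u":34,"ut":34,"vuc":75}},"orp":{"e":49,"g":28,"q":24,"t":23,"xc":89}}
After op 16 (add /ju/dp 28): {"ju":{"dp":28,"et":{"aol":72,"azi":69,"e":21,"iv":60,"lw":28,"r":54,"wjd":60},"jq":81,"k":{"hdn":30,"u":34,"ut":34,"vuc":75}},"orp":{"e":49,"g":28,"q":24,"t":23,"xc":89}}
After op 17 (replace /ju/k/vuc 18): {"ju":{"dp":28,"et":{"aol":72,"azi":69,"e":21,"iv":60,"lw":28,"r":54,"wjd":60},"jq":81,"k":{"hdn":30,"u":34,"ut":34,"vuc":18}},"orp":{"e":49,"g":28,"q":24,"t":23,"xc":89}}
After op 18 (add /ju/k/hdn 89): {"ju":{"dp":28,"et":{"aol":72,"azi":69,"e":21,"iv":60,"lw":28,"r":54,"wjd":60},"jq":81,"k":{"hdn":89,"u":34,"ut":34,"vuc":18}},"orp":{"e":49,"g":28,"q":24,"t":23,"xc":89}}

Answer: {"ju":{"dp":28,"et":{"aol":72,"azi":69,"e":21,"iv":60,"lw":28,"r":54,"wjd":60},"jq":81,"k":{"hdn":89,"u":34,"ut":34,"vuc":18}},"orp":{"e":49,"g":28,"q":24,"t":23,"xc":89}}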